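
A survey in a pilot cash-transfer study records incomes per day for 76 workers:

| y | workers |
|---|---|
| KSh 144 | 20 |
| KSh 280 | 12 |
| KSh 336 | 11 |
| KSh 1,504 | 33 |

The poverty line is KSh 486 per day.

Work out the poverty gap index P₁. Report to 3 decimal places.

0.297

Poor units: 20×KSh 144, 12×KSh 280, 11×KSh 336 (q = 43 of N = 76).
Relative gaps: (486−144)/486 = 0.7037 (×20); (486−280)/486 = 0.4239 (×12); (486−336)/486 = 0.3086 (×11).
Sum of shortfalls = 22.555556; P₁ averages over all N: 22.555556 / 76 = 0.297.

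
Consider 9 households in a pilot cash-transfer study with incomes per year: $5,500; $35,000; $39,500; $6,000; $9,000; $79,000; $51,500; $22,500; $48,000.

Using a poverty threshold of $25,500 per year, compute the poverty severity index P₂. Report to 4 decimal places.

Below the line: $5,500, $6,000, $9,000, $22,500 (q = 4 of N = 9).
Shortfall ratios: (25500−5500)/25500 = 0.7843; (25500−6000)/25500 = 0.7647; (25500−9000)/25500 = 0.6471; (25500−22500)/25500 = 0.1176.
Squared: 0.6151; 0.5848; 0.4187; 0.0138.
Sum = 1.632449; P₂ = 1.632449 / 9 = 0.1814.

0.1814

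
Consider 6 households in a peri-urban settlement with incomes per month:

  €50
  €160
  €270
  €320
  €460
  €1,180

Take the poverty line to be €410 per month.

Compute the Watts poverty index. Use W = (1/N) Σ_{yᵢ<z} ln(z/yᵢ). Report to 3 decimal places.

0.618

Incomes under z: €50, €160, €270, €320 (q = 4 of N = 6).
ln(z/y) terms: ln(410/50) = 2.1041; ln(410/160) = 0.9410; ln(410/270) = 0.4177; ln(410/320) = 0.2478.
W = 3.710689 / 6 = 0.618.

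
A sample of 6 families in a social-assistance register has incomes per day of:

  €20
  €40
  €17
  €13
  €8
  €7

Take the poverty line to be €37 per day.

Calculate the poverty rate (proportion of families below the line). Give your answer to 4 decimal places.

5 of the 6 families have income below €37.
H = 5/6 = 0.8333.

0.8333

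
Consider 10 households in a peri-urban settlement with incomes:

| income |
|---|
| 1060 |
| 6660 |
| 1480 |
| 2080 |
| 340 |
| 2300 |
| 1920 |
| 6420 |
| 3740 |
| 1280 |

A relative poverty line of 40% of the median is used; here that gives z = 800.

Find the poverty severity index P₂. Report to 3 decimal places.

0.033

Below the line: 340 (q = 1 of N = 10).
Relative gaps: (800−340)/800 = 0.5750.
Squared: 0.3306.
Sum = 0.330625; P₂ = 0.330625 / 10 = 0.033.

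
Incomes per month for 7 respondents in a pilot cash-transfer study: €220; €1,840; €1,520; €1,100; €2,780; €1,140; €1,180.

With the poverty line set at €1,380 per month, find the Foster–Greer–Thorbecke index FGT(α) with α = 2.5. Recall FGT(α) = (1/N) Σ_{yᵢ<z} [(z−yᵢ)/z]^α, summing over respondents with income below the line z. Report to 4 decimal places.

Poor units: €220, €1,100, €1,140, €1,180 (q = 4 of N = 7).
Relative gaps: (1380−220)/1380 = 0.8406; (1380−1100)/1380 = 0.2029; (1380−1140)/1380 = 0.1739; (1380−1180)/1380 = 0.1449.
Raised to α = 2.5: 0.64781; 0.01854; 0.01261; 0.00800.
Sum = 0.686963; FGT(2.5) = 0.686963 / 7 = 0.0981.

0.0981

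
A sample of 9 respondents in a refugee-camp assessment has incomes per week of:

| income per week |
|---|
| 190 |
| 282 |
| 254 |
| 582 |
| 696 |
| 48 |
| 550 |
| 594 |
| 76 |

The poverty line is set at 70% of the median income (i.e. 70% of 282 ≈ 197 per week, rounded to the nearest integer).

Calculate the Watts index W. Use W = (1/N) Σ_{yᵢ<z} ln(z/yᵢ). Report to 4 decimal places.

0.2667

Incomes under z: 48, 76, 190 (q = 3 of N = 9).
Log shortfalls: ln(197/48) = 1.4120; ln(197/76) = 0.9525; ln(197/190) = 0.0362.
W = 2.400653 / 9 = 0.2667.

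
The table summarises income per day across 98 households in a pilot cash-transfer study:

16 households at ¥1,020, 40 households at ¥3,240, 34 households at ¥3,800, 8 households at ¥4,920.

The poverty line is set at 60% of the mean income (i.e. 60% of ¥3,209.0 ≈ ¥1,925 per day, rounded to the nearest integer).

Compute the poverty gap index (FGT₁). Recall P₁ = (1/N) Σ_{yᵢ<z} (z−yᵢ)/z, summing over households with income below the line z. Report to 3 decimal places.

0.077

Incomes under z: 16×¥1,020 (q = 16 of N = 98).
Shortfall ratios: (1925−1020)/1925 = 0.4701 (×16).
Sum of shortfalls = 7.522078; P₁ averages over all N: 7.522078 / 98 = 0.077.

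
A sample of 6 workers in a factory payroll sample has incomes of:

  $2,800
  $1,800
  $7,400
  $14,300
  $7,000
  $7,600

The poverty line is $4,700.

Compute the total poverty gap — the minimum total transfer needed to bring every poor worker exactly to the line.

$4,800

Poor units: $1,800, $2,800 (q = 2 of N = 6).
Individual gaps: 4700−1800 = 2900; 4700−2800 = 1900.
Aggregate gap = $4,800.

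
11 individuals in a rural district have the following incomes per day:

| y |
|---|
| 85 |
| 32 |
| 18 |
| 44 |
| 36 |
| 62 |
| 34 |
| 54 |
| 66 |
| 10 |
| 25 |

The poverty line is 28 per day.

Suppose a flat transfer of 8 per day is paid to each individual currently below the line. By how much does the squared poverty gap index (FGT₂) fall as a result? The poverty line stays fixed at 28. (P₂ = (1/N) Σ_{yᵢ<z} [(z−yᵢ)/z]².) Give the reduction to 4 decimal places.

0.0381

Before: below the line — 10, 18, 25; squared poverty gap index (FGT₂) = 0.050209.
After the 8 transfer: below the line — 18, 26; squared poverty gap index (FGT₂) = 0.012059.
Reduction = 0.050209 − 0.012059 = 0.0381.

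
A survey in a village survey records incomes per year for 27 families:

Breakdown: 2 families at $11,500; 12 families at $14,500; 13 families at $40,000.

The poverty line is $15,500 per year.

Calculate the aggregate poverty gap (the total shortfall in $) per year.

$20,000

Below z: 2×$11,500, 12×$14,500 (q = 14 of N = 27).
Individual gaps: 2×(15500−11500) = 8000; 12×(15500−14500) = 12000.
Aggregate gap = $20,000.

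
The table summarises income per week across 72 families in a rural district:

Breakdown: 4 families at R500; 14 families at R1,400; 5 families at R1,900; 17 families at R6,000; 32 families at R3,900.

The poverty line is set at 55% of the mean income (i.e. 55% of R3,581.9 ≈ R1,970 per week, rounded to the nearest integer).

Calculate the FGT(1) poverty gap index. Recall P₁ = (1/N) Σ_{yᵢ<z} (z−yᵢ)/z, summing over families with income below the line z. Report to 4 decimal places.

Below the line: 4×R500, 14×R1,400, 5×R1,900 (q = 23 of N = 72).
Normalized shortfalls: (1970−500)/1970 = 0.7462 (×4); (1970−1400)/1970 = 0.2893 (×14); (1970−1900)/1970 = 0.0355 (×5).
Sum of shortfalls = 7.213198; P₁ averages over all N: 7.213198 / 72 = 0.1002.

0.1002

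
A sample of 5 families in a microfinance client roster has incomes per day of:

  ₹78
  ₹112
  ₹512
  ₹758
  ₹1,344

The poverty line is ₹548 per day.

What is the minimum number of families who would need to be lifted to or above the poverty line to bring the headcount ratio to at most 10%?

Currently q = 3 of N = 5 are below the line (H = 0.600).
A headcount ratio of at most 10% allows at most ⌊0.10 × 5⌋ = 0 poor families.
So at least 3 − 0 = 3 must be lifted.

3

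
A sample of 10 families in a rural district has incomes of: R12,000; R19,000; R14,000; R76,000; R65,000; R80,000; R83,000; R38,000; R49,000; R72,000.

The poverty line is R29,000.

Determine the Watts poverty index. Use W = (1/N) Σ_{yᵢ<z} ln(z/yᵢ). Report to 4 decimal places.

0.2033

Below the line: R12,000, R14,000, R19,000 (q = 3 of N = 10).
ln(z/y) terms: ln(29000/12000) = 0.8824; ln(29000/14000) = 0.7282; ln(29000/19000) = 0.4229.
W = 2.033485 / 10 = 0.2033.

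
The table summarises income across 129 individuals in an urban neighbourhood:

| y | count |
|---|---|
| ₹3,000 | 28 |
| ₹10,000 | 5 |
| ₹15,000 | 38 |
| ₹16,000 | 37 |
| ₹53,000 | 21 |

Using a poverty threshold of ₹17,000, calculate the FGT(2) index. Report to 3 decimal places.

0.159

Below the line: 28×₹3,000, 5×₹10,000, 38×₹15,000, 37×₹16,000 (q = 108 of N = 129).
Relative gaps: (17000−3000)/17000 = 0.8235 (×28); (17000−10000)/17000 = 0.4118 (×5); (17000−15000)/17000 = 0.1176 (×38); (17000−16000)/17000 = 0.0588 (×37).
Squared: 0.6782 (×28); 0.1696 (×5); 0.0138 (×38); 0.0035 (×37).
Sum = 20.491349; P₂ = 20.491349 / 129 = 0.159.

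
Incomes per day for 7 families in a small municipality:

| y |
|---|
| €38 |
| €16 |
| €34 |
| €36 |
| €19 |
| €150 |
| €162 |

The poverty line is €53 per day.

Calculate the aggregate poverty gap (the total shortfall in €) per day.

Incomes under z: €16, €19, €34, €36, €38 (q = 5 of N = 7).
Individual gaps: 53−16 = 37; 53−19 = 34; 53−34 = 19; 53−36 = 17; 53−38 = 15.
Aggregate gap = €122.

€122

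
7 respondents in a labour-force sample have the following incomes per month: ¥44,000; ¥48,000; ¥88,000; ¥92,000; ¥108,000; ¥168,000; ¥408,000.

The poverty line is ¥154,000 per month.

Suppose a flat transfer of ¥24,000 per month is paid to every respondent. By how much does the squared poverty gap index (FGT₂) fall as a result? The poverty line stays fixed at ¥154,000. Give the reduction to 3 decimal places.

0.095

Before: below the line — ¥44,000, ¥48,000, ¥88,000, ¥92,000, ¥108,000; squared poverty gap index (FGT₂) = 0.20271.
After the ¥24,000 transfer: below the line — ¥68,000, ¥72,000, ¥112,000, ¥116,000, ¥132,000; squared poverty gap index (FGT₂) = 0.10729.
Reduction = 0.20271 − 0.10729 = 0.095.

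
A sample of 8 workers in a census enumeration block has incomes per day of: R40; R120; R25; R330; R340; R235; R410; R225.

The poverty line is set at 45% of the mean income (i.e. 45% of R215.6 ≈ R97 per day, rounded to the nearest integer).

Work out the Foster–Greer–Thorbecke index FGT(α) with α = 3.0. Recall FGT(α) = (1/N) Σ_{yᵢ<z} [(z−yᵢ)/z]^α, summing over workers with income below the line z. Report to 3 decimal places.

Below z: R25, R40 (q = 2 of N = 8).
Shortfall ratios: (97−25)/97 = 0.7423; (97−40)/97 = 0.5876.
Raised to α = 3.0: 0.40896; 0.20291.
Sum = 0.611874; FGT(3.0) = 0.611874 / 8 = 0.076.

0.076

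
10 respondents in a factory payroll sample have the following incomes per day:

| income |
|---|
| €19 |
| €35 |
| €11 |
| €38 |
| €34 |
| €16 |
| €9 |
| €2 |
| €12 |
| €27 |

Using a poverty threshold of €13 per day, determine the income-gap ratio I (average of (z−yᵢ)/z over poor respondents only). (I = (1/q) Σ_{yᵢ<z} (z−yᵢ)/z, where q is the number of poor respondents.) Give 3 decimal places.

Below the line: €2, €9, €11, €12 (q = 4 of N = 10).
Shortfall ratios (z−y)/z: 0.8462, 0.3077, 0.1538, 0.0769; sum = 1.384615.
I averages over the q = 4 poor units only: 1.384615 / 4 = 0.346.

0.346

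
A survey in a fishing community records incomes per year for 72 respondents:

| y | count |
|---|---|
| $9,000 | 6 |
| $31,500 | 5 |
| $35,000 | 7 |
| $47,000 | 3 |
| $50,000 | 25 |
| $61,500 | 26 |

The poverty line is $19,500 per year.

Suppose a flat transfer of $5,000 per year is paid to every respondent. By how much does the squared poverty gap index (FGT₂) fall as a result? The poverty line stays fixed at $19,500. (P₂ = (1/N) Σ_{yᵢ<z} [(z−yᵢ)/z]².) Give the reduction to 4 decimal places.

0.0175

Before: below the line — 6×$9,000; squared poverty gap index (FGT₂) = 0.024162.
After the $5,000 transfer: below the line — 6×$14,000; squared poverty gap index (FGT₂) = 0.006629.
Reduction = 0.024162 − 0.006629 = 0.0175.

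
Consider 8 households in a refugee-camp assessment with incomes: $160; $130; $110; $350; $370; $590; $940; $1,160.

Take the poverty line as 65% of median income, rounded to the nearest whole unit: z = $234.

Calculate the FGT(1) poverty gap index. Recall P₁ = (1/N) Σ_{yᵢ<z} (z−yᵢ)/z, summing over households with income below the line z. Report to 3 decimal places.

Incomes under z: $110, $130, $160 (q = 3 of N = 8).
Normalized shortfalls: (234−110)/234 = 0.5299; (234−130)/234 = 0.4444; (234−160)/234 = 0.3162.
Sum of shortfalls = 1.290598; P₁ averages over all N: 1.290598 / 8 = 0.161.

0.161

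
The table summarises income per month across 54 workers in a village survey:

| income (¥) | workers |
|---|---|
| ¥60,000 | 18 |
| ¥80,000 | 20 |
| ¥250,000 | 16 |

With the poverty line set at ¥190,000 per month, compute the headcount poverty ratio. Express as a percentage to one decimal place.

70.4%

38 of the 54 workers have income below ¥190,000.
H = 38/54 = 70.4%.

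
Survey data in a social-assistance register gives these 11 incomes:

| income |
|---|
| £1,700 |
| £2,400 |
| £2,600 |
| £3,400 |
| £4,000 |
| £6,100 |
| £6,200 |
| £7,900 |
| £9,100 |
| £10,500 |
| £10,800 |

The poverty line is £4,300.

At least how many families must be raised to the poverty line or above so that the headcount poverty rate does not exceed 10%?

4

5 of the 11 families are poor, so H = 5/11 = 0.455.
A headcount ratio of at most 10% allows at most ⌊0.10 × 11⌋ = 1 poor families.
So at least 5 − 1 = 4 must be lifted.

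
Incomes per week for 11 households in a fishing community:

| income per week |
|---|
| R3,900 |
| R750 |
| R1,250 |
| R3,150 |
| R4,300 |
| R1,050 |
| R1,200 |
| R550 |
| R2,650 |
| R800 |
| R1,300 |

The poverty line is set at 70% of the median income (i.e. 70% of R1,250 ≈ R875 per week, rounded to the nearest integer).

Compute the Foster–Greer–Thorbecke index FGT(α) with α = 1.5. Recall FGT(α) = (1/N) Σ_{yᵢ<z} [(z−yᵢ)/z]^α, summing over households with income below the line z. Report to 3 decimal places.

0.028

Below the line: R550, R750, R800 (q = 3 of N = 11).
Normalized shortfalls: (875−550)/875 = 0.3714; (875−750)/875 = 0.1429; (875−800)/875 = 0.0857.
Raised to α = 1.5: 0.22637; 0.05399; 0.02509.
Sum = 0.305456; FGT(1.5) = 0.305456 / 11 = 0.028.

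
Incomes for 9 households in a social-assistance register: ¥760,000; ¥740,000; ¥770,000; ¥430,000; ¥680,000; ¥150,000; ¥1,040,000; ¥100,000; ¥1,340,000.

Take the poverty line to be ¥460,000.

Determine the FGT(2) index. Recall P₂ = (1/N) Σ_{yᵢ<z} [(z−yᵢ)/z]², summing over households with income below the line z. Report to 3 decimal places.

0.119

Below z: ¥100,000, ¥150,000, ¥430,000 (q = 3 of N = 9).
Gap ratios (z−y)/z: (460000−100000)/460000 = 0.7826; (460000−150000)/460000 = 0.6739; (460000−430000)/460000 = 0.0652.
Squared: 0.6125; 0.4542; 0.0043.
Sum = 1.070888; P₂ = 1.070888 / 9 = 0.119.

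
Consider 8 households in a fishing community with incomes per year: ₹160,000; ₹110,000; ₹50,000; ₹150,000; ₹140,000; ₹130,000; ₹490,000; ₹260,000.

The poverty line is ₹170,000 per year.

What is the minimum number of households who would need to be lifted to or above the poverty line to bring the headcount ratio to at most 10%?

6

Currently q = 6 of N = 8 are below the line (H = 0.750).
A headcount ratio of at most 10% allows at most ⌊0.10 × 8⌋ = 0 poor households.
So at least 6 − 0 = 6 must be lifted.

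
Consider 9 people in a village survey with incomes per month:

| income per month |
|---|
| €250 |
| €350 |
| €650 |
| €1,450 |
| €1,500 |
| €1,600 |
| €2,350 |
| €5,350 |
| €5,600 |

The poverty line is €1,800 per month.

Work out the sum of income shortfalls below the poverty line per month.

€5,000

Incomes under z: €250, €350, €650, €1,450, €1,500, €1,600 (q = 6 of N = 9).
Individual gaps: 1800−250 = 1550; 1800−350 = 1450; 1800−650 = 1150; 1800−1450 = 350; 1800−1500 = 300; 1800−1600 = 200.
Aggregate gap = €5,000.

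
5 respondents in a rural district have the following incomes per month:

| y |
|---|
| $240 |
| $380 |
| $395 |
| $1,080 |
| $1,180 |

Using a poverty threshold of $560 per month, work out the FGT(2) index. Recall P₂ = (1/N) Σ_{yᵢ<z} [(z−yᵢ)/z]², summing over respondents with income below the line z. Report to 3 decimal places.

0.103

Below the line: $240, $380, $395 (q = 3 of N = 5).
Shortfall ratios: (560−240)/560 = 0.5714; (560−380)/560 = 0.3214; (560−395)/560 = 0.2946.
Squared: 0.3265; 0.1033; 0.0868.
Sum = 0.516661; P₂ = 0.516661 / 5 = 0.103.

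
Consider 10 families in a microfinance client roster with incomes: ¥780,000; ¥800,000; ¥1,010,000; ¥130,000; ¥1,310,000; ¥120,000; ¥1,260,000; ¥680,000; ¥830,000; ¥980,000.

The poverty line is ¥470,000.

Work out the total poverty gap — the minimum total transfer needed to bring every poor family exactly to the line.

Below the line: ¥120,000, ¥130,000 (q = 2 of N = 10).
Individual gaps: 470000−120000 = 350000; 470000−130000 = 340000.
Aggregate gap = ¥690,000.

¥690,000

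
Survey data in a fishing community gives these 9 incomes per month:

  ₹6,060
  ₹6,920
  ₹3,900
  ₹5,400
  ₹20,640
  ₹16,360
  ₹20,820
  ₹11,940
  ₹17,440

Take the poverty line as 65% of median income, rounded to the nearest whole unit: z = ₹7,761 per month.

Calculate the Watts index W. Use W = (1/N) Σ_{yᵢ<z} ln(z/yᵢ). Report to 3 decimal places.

0.157

Below the line: ₹3,900, ₹5,400, ₹6,060, ₹6,920 (q = 4 of N = 9).
Log gaps: ln(7761/3900) = 0.6881; ln(7761/5400) = 0.3627; ln(7761/6060) = 0.2474; ln(7761/6920) = 0.1147.
W = 1.412944 / 9 = 0.157.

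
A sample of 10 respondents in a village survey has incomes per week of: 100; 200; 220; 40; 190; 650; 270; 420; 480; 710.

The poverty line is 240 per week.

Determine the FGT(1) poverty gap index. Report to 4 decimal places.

Poor units: 40, 100, 190, 200, 220 (q = 5 of N = 10).
Relative gaps: (240−40)/240 = 0.8333; (240−100)/240 = 0.5833; (240−190)/240 = 0.2083; (240−200)/240 = 0.1667; (240−220)/240 = 0.0833.
Σ = 1.875000. Dividing by the full population N = 10 gives P₁ = 0.1875.

0.1875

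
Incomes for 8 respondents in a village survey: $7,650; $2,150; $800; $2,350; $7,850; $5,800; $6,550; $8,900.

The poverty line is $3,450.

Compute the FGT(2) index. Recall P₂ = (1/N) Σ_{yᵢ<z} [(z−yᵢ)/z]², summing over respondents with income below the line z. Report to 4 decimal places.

0.1042

Poor units: $800, $2,150, $2,350 (q = 3 of N = 8).
Shortfall ratios: (3450−800)/3450 = 0.7681; (3450−2150)/3450 = 0.3768; (3450−2350)/3450 = 0.3188.
Squared: 0.5900; 0.1420; 0.1017.
Sum = 0.833648; P₂ = 0.833648 / 8 = 0.1042.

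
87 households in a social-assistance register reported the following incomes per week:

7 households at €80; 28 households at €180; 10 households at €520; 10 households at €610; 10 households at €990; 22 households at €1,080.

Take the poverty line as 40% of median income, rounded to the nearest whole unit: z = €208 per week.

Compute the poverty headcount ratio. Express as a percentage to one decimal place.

40.2%

35 of the 87 households have income below €208.
H = 35/87 = 40.2%.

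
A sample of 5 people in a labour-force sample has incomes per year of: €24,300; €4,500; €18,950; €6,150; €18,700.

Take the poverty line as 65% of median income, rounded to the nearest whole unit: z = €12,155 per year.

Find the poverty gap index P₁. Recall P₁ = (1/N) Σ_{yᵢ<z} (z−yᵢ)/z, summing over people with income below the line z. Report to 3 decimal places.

Below z: €4,500, €6,150 (q = 2 of N = 5).
Relative gaps: (12155−4500)/12155 = 0.6298; (12155−6150)/12155 = 0.4940.
Sum of shortfalls = 1.123817; P₁ averages over all N: 1.123817 / 5 = 0.225.

0.225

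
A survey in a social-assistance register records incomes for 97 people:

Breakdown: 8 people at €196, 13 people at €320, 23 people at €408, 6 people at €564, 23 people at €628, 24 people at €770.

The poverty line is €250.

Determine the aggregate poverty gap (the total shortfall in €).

Poor units: 8×€196 (q = 8 of N = 97).
Individual gaps: 8×(250−196) = 432.
Aggregate gap = €432.

€432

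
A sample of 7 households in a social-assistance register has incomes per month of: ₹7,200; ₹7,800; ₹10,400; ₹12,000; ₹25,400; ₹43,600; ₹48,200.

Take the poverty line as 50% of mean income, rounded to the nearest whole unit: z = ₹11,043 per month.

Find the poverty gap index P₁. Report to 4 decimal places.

Poor units: ₹7,200, ₹7,800, ₹10,400 (q = 3 of N = 7).
Gap ratios (z−y)/z: (11043−7200)/11043 = 0.3480; (11043−7800)/11043 = 0.2937; (11043−10400)/11043 = 0.0582.
Sum of shortfalls = 0.699900; P₁ averages over all N: 0.699900 / 7 = 0.1000.

0.1000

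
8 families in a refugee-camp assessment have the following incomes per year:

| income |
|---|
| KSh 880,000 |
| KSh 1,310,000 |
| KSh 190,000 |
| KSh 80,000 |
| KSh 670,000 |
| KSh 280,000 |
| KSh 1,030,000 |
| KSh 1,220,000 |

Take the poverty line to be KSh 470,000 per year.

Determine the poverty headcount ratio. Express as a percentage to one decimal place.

37.5%

3 of the 8 families have income below KSh 470,000.
H = 3/8 = 37.5%.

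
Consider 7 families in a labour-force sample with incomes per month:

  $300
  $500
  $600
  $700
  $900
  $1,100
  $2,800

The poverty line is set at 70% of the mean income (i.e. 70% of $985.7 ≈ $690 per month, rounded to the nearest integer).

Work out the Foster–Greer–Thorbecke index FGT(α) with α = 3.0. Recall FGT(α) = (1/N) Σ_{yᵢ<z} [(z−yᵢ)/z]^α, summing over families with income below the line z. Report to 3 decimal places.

Below z: $300, $500, $600 (q = 3 of N = 7).
Gap ratios (z−y)/z: (690−300)/690 = 0.5652; (690−500)/690 = 0.2754; (690−600)/690 = 0.1304.
Raised to α = 3.0: 0.18057; 0.02088; 0.00222.
Sum = 0.203669; FGT(3.0) = 0.203669 / 7 = 0.029.

0.029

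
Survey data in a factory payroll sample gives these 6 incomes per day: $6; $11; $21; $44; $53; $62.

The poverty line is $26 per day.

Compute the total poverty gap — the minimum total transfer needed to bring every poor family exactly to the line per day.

$40

Below z: $6, $11, $21 (q = 3 of N = 6).
Individual gaps: 26−6 = 20; 26−11 = 15; 26−21 = 5.
Aggregate gap = $40.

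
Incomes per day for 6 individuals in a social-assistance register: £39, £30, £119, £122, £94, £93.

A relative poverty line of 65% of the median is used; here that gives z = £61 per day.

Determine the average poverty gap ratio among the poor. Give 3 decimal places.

Incomes under z: £30, £39 (q = 2 of N = 6).
Relative gaps: 0.5082, 0.3607; sum = 0.868852.
The income-gap ratio divides by q (the poor only): 0.868852 / 2 = 0.434.

0.434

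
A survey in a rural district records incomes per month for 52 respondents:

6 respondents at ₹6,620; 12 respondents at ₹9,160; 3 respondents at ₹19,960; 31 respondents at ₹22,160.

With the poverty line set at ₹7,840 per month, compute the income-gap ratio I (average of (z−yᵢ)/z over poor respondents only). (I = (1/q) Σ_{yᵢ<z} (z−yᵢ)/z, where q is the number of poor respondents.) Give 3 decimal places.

0.156

Incomes under z: 6×₹6,620 (q = 6 of N = 52).
Relative gaps: 0.1556 (×6); sum = 0.933673.
The income-gap ratio divides by q (the poor only): 0.933673 / 6 = 0.156.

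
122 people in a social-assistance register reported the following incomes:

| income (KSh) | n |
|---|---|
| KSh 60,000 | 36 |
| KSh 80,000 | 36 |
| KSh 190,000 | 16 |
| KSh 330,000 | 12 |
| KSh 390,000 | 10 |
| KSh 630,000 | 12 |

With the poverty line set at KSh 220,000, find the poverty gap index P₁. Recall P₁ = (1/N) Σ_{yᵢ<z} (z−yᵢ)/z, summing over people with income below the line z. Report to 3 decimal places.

0.420

Below z: 36×KSh 60,000, 36×KSh 80,000, 16×KSh 190,000 (q = 88 of N = 122).
Gap ratios (z−y)/z: (220000−60000)/220000 = 0.7273 (×36); (220000−80000)/220000 = 0.6364 (×36); (220000−190000)/220000 = 0.1364 (×16).
Σ = 51.272727. Dividing by the full population N = 122 gives P₁ = 0.420.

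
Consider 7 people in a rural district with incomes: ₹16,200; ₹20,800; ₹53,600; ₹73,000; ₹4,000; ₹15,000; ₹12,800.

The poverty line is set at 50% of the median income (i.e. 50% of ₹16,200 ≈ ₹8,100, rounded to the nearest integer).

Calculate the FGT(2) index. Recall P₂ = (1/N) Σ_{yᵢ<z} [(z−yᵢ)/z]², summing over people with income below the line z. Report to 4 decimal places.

Below the line: ₹4,000 (q = 1 of N = 7).
Shortfall ratios: (8100−4000)/8100 = 0.5062.
Squared: 0.2562.
Sum = 0.256211; P₂ = 0.256211 / 7 = 0.0366.

0.0366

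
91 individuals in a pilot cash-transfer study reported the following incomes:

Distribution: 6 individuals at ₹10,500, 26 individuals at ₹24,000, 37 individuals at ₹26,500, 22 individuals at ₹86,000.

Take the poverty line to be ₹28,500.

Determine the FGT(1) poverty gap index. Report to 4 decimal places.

Below z: 6×₹10,500, 26×₹24,000, 37×₹26,500 (q = 69 of N = 91).
Normalized shortfalls: (28500−10500)/28500 = 0.6316 (×6); (28500−24000)/28500 = 0.1579 (×26); (28500−26500)/28500 = 0.0702 (×37).
Σ = 10.491228. Dividing by the full population N = 91 gives P₁ = 0.1153.

0.1153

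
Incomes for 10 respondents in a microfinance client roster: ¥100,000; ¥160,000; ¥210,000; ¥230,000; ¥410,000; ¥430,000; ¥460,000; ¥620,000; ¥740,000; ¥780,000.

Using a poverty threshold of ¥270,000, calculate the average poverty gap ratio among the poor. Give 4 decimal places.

0.3519

Incomes under z: ¥100,000, ¥160,000, ¥210,000, ¥230,000 (q = 4 of N = 10).
Relative gaps: 0.6296, 0.4074, 0.2222, 0.1481; sum = 1.407407.
The income-gap ratio divides by q (the poor only): 1.407407 / 4 = 0.3519.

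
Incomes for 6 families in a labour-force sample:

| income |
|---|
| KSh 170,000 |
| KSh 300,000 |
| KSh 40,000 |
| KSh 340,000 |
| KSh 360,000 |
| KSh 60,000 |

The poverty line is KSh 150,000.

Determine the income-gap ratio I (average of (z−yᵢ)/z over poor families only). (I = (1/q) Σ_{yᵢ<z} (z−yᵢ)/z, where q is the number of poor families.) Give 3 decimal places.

0.667

Below the line: KSh 40,000, KSh 60,000 (q = 2 of N = 6).
Relative gaps: 0.7333, 0.6000; sum = 1.333333.
The income-gap ratio divides by q (the poor only): 1.333333 / 2 = 0.667.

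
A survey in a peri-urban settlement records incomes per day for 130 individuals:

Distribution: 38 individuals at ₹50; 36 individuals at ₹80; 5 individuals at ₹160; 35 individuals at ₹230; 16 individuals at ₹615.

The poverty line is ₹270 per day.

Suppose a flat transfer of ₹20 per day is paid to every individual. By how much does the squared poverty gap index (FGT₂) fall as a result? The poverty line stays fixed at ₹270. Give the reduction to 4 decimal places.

Before: below the line — 38×₹50, 36×₹80, 5×₹160, 35×₹230; squared poverty gap index (FGT₂) = 0.343495.
After the ₹20 transfer: below the line — 38×₹70, 36×₹100, 5×₹180, 35×₹250; squared poverty gap index (FGT₂) = 0.275921.
Reduction = 0.343495 − 0.275921 = 0.0676.

0.0676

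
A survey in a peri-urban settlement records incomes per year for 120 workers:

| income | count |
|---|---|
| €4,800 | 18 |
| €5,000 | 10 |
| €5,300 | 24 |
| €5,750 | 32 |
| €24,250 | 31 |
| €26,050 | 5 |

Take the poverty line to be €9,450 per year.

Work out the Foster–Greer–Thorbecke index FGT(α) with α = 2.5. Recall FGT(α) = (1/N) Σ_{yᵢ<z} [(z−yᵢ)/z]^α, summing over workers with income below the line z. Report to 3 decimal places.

Poor units: 18×€4,800, 10×€5,000, 24×€5,300, 32×€5,750 (q = 84 of N = 120).
Shortfall ratios: (9450−4800)/9450 = 0.4921 (×18); (9450−5000)/9450 = 0.4709 (×10); (9450−5300)/9450 = 0.4392 (×24); (9450−5750)/9450 = 0.3915 (×32).
Raised to α = 2.5: 0.16985 (×18); 0.15217 (×10); 0.12780 (×24); 0.09592 (×32).
Sum = 10.715701; FGT(2.5) = 10.715701 / 120 = 0.089.

0.089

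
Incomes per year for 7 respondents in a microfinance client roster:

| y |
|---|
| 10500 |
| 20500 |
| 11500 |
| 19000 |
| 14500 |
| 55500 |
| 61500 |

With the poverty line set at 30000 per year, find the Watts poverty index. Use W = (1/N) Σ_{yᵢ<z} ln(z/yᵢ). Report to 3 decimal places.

0.510

Below z: 10500, 11500, 14500, 19000, 20500 (q = 5 of N = 7).
Log shortfalls: ln(30000/10500) = 1.0498; ln(30000/11500) = 0.9589; ln(30000/14500) = 0.7270; ln(30000/19000) = 0.4568; ln(30000/20500) = 0.3808.
W = 3.573252 / 7 = 0.510.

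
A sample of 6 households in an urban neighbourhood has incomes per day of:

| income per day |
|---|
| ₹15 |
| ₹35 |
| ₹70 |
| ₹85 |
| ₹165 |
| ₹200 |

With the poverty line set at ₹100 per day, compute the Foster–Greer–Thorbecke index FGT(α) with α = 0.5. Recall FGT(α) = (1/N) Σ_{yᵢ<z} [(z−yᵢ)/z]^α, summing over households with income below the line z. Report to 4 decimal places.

0.4439

Poor units: ₹15, ₹35, ₹70, ₹85 (q = 4 of N = 6).
Gap ratios (z−y)/z: (100−15)/100 = 0.8500; (100−35)/100 = 0.6500; (100−70)/100 = 0.3000; (100−85)/100 = 0.1500.
Raised to α = 0.5: 0.92195; 0.80623; 0.54772; 0.38730.
Sum = 2.663201; FGT(0.5) = 2.663201 / 6 = 0.4439.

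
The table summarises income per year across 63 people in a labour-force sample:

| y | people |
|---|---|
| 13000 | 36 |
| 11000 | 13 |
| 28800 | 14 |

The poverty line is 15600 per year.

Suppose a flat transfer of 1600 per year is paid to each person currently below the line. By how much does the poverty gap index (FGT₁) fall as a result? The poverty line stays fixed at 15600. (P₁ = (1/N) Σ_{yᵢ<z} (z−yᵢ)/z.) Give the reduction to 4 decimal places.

Before: below the line — 13×11000, 36×13000; poverty gap index (FGT₁) = 0.156085.
After the 1600 transfer: below the line — 13×12600, 36×14600; poverty gap index (FGT₁) = 0.076313.
Reduction = 0.156085 − 0.076313 = 0.0798.

0.0798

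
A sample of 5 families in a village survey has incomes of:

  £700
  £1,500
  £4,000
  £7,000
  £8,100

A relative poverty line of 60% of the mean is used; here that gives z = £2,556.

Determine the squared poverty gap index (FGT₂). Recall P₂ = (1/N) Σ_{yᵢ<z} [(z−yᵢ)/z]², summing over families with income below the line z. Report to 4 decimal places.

Below z: £700, £1,500 (q = 2 of N = 5).
Gap ratios (z−y)/z: (2556−700)/2556 = 0.7261; (2556−1500)/2556 = 0.4131.
Squared: 0.5273; 0.1707.
Sum = 0.697961; P₂ = 0.697961 / 5 = 0.1396.

0.1396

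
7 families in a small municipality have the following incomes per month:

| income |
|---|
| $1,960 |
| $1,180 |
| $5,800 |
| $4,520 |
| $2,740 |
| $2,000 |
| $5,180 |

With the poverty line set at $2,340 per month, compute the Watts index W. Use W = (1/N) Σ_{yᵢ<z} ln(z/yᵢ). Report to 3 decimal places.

0.146

Incomes under z: $1,180, $1,960, $2,000 (q = 3 of N = 7).
Log shortfalls: ln(2340/1180) = 0.6846; ln(2340/1960) = 0.1772; ln(2340/2000) = 0.1570.
W = 1.018847 / 7 = 0.146.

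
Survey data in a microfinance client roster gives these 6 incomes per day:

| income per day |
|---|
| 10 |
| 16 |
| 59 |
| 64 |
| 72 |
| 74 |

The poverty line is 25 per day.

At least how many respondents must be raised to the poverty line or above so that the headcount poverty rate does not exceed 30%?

Currently q = 2 of N = 6 are below the line (H = 0.333).
A headcount ratio of at most 30% allows at most ⌊0.30 × 6⌋ = 1 poor respondents.
So at least 2 − 1 = 1 must be lifted.

1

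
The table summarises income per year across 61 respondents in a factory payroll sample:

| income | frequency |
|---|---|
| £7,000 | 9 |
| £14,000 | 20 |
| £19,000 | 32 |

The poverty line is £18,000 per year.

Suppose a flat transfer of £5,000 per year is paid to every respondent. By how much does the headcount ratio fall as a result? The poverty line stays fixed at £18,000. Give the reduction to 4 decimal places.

Before: below the line — 9×£7,000, 20×£14,000; headcount ratio = 0.475410.
After the £5,000 transfer: below the line — 9×£12,000; headcount ratio = 0.147541.
Reduction = 0.475410 − 0.147541 = 0.3279.

0.3279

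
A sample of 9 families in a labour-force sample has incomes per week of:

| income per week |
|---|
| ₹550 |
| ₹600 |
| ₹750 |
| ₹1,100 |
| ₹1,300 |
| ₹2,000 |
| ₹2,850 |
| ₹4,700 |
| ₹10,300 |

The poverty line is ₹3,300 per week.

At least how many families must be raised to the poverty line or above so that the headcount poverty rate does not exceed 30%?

Currently q = 7 of N = 9 are below the line (H = 0.778).
A headcount ratio of at most 30% allows at most ⌊0.30 × 9⌋ = 2 poor families.
So at least 7 − 2 = 5 must be lifted.

5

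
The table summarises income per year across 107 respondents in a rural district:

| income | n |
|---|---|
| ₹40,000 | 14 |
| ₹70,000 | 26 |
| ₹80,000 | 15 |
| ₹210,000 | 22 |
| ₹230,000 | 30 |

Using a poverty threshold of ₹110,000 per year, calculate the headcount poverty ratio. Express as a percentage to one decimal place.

51.4%

55 of the 107 respondents have income below ₹110,000.
H = 55/107 = 51.4%.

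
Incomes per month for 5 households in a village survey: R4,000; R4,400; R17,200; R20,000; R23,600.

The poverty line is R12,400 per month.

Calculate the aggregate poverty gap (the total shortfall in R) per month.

R16,400

Below the line: R4,000, R4,400 (q = 2 of N = 5).
Individual gaps: 12400−4000 = 8400; 12400−4400 = 8000.
Aggregate gap = R16,400.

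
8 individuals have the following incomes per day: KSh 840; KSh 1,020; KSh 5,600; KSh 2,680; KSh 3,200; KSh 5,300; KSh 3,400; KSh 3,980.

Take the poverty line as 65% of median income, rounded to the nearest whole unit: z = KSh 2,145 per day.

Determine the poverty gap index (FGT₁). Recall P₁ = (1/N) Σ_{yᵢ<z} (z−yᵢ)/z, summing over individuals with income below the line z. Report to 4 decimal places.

Below z: KSh 840, KSh 1,020 (q = 2 of N = 8).
Shortfall ratios: (2145−840)/2145 = 0.6084; (2145−1020)/2145 = 0.5245.
Σ = 1.132867. Dividing by the full population N = 8 gives P₁ = 0.1416.

0.1416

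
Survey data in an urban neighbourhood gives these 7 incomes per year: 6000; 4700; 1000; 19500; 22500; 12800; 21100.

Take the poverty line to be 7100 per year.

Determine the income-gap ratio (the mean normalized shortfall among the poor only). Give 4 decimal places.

Incomes under z: 1000, 4700, 6000 (q = 3 of N = 7).
Shortfall ratios (z−y)/z: 0.8592, 0.3380, 0.1549; sum = 1.352113.
The income-gap ratio divides by q (the poor only): 1.352113 / 3 = 0.4507.

0.4507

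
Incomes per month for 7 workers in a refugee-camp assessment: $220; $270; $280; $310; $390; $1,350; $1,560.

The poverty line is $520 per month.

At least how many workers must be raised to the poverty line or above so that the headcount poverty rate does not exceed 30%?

Currently q = 5 of N = 7 are below the line (H = 0.714).
A headcount ratio of at most 30% allows at most ⌊0.30 × 7⌋ = 2 poor workers.
So at least 5 − 2 = 3 must be lifted.

3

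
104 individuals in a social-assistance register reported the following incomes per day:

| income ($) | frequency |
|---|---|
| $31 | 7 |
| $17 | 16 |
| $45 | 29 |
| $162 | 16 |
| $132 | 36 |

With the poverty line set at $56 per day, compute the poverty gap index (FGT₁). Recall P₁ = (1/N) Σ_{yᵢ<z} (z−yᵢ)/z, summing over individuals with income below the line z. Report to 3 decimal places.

Poor units: 16×$17, 7×$31, 29×$45 (q = 52 of N = 104).
Gap ratios (z−y)/z: (56−17)/56 = 0.6964 (×16); (56−31)/56 = 0.4464 (×7); (56−45)/56 = 0.1964 (×29).
Σ = 19.964286. Dividing by the full population N = 104 gives P₁ = 0.192.

0.192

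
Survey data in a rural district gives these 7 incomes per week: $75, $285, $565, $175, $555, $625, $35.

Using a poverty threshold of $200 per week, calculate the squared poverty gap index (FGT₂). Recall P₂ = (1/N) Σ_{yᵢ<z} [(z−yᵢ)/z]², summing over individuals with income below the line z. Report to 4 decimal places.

Poor units: $35, $75, $175 (q = 3 of N = 7).
Normalized shortfalls: (200−35)/200 = 0.8250; (200−75)/200 = 0.6250; (200−175)/200 = 0.1250.
Squared: 0.6806; 0.3906; 0.0156.
Sum = 1.086875; P₂ = 1.086875 / 7 = 0.1553.

0.1553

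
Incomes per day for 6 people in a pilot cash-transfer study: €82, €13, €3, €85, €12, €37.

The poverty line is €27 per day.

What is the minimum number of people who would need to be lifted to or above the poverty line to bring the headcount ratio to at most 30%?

2

3 of the 6 people are poor, so H = 3/6 = 0.500.
A headcount ratio of at most 30% allows at most ⌊0.30 × 6⌋ = 1 poor people.
So at least 3 − 1 = 2 must be lifted.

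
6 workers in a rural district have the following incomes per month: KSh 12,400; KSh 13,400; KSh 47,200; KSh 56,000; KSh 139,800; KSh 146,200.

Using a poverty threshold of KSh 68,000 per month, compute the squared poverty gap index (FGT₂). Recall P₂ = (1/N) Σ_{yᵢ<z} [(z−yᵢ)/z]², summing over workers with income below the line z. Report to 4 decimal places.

Below z: KSh 12,400, KSh 13,400, KSh 47,200, KSh 56,000 (q = 4 of N = 6).
Shortfall ratios: (68000−12400)/68000 = 0.8176; (68000−13400)/68000 = 0.8029; (68000−47200)/68000 = 0.3059; (68000−56000)/68000 = 0.1765.
Squared: 0.6685; 0.6447; 0.0936; 0.0311.
Sum = 1.437967; P₂ = 1.437967 / 6 = 0.2397.

0.2397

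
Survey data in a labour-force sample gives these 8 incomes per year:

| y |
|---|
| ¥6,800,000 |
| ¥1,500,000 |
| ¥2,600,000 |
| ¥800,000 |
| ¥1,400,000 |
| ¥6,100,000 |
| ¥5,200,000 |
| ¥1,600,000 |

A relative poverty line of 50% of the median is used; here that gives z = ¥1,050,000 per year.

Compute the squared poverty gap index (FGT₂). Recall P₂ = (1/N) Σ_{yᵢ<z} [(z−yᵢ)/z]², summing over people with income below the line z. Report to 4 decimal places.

0.0071

Incomes under z: ¥800,000 (q = 1 of N = 8).
Shortfall ratios: (1050000−800000)/1050000 = 0.2381.
Squared: 0.0567.
Sum = 0.056689; P₂ = 0.056689 / 8 = 0.0071.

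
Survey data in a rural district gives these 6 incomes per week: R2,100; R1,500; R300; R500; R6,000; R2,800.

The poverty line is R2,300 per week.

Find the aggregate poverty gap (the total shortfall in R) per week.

Poor units: R300, R500, R1,500, R2,100 (q = 4 of N = 6).
Individual gaps: 2300−300 = 2000; 2300−500 = 1800; 2300−1500 = 800; 2300−2100 = 200.
Aggregate gap = R4,800.

R4,800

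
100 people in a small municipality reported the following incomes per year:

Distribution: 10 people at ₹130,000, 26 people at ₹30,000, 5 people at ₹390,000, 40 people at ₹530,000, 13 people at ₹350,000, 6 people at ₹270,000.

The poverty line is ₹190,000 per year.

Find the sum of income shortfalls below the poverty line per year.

₹4,760,000

Poor units: 26×₹30,000, 10×₹130,000 (q = 36 of N = 100).
Individual gaps: 26×(190000−30000) = 4160000; 10×(190000−130000) = 600000.
Aggregate gap = ₹4,760,000.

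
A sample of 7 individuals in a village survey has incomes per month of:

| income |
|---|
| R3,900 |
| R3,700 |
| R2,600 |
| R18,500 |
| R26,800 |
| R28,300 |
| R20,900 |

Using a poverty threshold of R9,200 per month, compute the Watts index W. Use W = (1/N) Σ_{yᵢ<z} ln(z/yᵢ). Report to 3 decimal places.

Incomes under z: R2,600, R3,700, R3,900 (q = 3 of N = 7).
Log shortfalls: ln(9200/2600) = 1.2637; ln(9200/3700) = 0.9109; ln(9200/3900) = 0.8582.
W = 3.032790 / 7 = 0.433.

0.433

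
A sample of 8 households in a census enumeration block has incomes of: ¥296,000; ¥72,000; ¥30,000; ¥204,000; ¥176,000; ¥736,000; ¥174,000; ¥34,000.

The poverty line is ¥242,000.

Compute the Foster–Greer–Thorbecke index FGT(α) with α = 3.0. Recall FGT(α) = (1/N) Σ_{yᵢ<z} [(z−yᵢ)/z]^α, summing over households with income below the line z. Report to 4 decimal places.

0.2125

Poor units: ¥30,000, ¥34,000, ¥72,000, ¥174,000, ¥176,000, ¥204,000 (q = 6 of N = 8).
Relative gaps: (242000−30000)/242000 = 0.8760; (242000−34000)/242000 = 0.8595; (242000−72000)/242000 = 0.7025; (242000−174000)/242000 = 0.2810; (242000−176000)/242000 = 0.2727; (242000−204000)/242000 = 0.1570.
Raised to α = 3.0: 0.67230; 0.63496; 0.34666; 0.02219; 0.02029; 0.00387.
Sum = 1.700255; FGT(3.0) = 1.700255 / 8 = 0.2125.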